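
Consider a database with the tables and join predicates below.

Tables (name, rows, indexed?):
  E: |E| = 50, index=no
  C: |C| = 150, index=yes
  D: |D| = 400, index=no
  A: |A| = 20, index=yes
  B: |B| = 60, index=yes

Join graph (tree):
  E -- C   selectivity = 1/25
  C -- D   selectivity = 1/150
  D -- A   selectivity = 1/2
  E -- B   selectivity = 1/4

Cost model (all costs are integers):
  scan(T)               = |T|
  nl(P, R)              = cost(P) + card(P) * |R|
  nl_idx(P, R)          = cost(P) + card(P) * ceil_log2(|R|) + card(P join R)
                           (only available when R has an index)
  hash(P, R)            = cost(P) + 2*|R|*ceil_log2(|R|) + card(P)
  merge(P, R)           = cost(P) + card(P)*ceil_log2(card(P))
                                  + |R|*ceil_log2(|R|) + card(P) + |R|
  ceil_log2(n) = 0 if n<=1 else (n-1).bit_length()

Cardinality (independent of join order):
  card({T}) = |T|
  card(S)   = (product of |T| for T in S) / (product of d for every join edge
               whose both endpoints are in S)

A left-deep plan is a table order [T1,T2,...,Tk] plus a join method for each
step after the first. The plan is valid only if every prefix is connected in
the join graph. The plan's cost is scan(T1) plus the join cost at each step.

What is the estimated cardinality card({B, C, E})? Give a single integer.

4500

Tables in S: B(60), C(150), E(50)
Edges inside S: E-C(d=25), E-B(d=4)
numerator = 60 * 150 * 50 = 450000
denominator = 25 * 4 = 100
card(S) = 450000 / 100 = 4500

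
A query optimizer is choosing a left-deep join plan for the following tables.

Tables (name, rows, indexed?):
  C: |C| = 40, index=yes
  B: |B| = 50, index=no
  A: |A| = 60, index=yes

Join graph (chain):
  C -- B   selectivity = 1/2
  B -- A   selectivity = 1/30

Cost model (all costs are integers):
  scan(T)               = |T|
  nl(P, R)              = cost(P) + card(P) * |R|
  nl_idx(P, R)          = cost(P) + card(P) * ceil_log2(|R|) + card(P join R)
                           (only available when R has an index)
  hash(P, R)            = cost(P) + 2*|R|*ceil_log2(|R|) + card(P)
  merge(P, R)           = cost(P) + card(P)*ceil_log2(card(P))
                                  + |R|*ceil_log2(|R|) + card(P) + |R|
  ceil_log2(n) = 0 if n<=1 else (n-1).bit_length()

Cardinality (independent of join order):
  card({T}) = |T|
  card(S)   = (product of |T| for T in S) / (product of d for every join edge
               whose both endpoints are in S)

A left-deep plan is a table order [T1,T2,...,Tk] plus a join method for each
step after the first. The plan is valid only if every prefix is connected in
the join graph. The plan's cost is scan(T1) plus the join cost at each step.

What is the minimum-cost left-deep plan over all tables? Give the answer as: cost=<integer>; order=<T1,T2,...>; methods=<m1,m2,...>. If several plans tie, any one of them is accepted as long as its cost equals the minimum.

Selinger DP (subsets sized 1..n):
  {C}: scan cost=40, card=40
  {B}: scan cost=50, card=50
  {A}: scan cost=60, card=60
  {BC}: card=1000; try (C,hash)→580, (B,merge)→670, (C,merge)→680, (B,hash)→680, (C,nl_idx)→1350, (B,nl)→2040 …(+1); best=580 via (C,hash)
  {AB}: card=100; try (A,nl_idx)→450, (B,hash)→720, (A,hash)→820, (A,merge)→820, (B,merge)→830, (A,nl)→3050 …(+1); best=450 via (A,nl_idx)
  {ABC}: card=2000; try (C,hash)→1030, (C,merge)→1530, (A,hash)→2300, (C,nl_idx)→3050, (C,nl)→4450, (A,nl_idx)→8580 …(+2); best=1030 via (C,hash)

cost=1030; order=B,A,C; methods=nl_idx,hash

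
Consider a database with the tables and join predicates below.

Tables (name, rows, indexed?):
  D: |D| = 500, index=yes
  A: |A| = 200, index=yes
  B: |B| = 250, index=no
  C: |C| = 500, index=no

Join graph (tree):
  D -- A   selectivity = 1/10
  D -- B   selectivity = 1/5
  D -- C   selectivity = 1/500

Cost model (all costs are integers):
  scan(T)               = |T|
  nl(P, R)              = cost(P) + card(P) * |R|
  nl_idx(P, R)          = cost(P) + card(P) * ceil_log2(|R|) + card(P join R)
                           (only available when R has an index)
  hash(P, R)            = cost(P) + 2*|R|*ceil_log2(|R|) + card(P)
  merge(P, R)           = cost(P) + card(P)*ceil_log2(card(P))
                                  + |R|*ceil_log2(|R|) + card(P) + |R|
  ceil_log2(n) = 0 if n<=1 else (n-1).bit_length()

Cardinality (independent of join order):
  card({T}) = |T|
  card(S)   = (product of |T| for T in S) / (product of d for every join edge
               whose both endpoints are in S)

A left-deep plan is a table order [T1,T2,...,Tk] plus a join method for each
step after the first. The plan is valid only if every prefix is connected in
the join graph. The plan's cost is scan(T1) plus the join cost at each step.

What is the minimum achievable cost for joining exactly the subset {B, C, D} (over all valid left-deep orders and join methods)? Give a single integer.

10000

Selinger DP over subsets of {B,C,D}:
  {D}: scan cost=500, card=500
  {B}: scan cost=250, card=250
  {C}: scan cost=500, card=500
  {BD}: card=25000; try (B,hash)→5000, (D,merge)→7500, (B,merge)→7750, (D,hash)→9500, (D,nl_idx)→27500, (D,nl)→125250 …(+1); best=5000 via (B,hash)
  {CD}: card=500; try (D,nl_idx)→5500, (D,hash)→10000, (C,hash)→10000, (D,merge)→10500, (C,merge)→10500, (D,nl)→250500 …(+1); best=5500 via (D,nl_idx)
  {BCD}: card=25000; try (B,hash)→10000, (B,merge)→12750, (C,hash)→39000, (B,nl)→130500, (C,merge)→410000, (C,nl)→12505000; best=10000 via (B,hash)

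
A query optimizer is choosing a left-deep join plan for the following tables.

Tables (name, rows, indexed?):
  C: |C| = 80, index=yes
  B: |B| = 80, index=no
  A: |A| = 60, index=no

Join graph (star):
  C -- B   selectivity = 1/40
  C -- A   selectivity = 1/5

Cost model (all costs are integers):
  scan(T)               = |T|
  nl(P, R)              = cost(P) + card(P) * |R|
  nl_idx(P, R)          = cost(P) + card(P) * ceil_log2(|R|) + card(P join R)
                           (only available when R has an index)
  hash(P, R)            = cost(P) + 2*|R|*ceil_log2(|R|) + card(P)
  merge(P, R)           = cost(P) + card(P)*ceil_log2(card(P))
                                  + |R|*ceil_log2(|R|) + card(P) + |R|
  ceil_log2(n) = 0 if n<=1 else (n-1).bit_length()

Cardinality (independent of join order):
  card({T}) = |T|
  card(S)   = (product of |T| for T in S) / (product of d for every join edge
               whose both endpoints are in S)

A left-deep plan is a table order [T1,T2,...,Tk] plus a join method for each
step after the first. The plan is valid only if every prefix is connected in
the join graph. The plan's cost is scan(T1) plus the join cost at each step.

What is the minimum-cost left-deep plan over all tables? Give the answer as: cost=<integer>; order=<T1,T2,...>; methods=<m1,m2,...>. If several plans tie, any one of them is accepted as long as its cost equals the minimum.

cost=1680; order=B,C,A; methods=nl_idx,hash

Selinger DP (subsets sized 1..n):
  {C}: scan cost=80, card=80
  {B}: scan cost=80, card=80
  {A}: scan cost=60, card=60
  {BC}: card=160; try (C,nl_idx)→800, (C,hash)→1280, (B,hash)→1280, (C,merge)→1360, (B,merge)→1360, (C,nl)→6480 …(+1); best=800 via (C,nl_idx)
  {AC}: card=960; try (A,hash)→880, (C,merge)→1120, (A,merge)→1140, (C,hash)→1240, (C,nl_idx)→1440, (C,nl)→4860 …(+1); best=880 via (A,hash)
  {ABC}: card=1920; try (A,hash)→1680, (A,merge)→2660, (B,hash)→2960, (A,nl)→10400, (B,merge)→12080, (B,nl)→77680; best=1680 via (A,hash)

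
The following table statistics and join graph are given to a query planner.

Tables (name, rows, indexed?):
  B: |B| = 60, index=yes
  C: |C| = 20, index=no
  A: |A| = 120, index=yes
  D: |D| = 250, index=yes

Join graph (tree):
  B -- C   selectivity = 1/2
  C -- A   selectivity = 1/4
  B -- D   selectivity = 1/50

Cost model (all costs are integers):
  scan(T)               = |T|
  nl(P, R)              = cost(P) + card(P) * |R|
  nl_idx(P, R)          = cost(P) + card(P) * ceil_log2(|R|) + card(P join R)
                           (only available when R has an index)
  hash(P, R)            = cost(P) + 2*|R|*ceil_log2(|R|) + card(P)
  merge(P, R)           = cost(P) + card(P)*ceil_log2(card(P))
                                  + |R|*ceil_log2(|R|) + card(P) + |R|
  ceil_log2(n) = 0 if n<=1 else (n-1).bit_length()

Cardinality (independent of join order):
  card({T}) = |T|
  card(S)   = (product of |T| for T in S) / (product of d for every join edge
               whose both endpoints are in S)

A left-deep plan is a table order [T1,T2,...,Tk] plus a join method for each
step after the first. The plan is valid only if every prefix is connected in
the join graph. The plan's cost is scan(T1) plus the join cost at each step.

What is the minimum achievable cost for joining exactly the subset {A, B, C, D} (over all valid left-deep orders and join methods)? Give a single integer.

Selinger DP over subsets of {A,B,C,D}:
  {B}: scan cost=60, card=60
  {C}: scan cost=20, card=20
  {A}: scan cost=120, card=120
  {D}: scan cost=250, card=250
  {BC}: card=600; try (C,hash)→320, (B,merge)→560, (C,merge)→600, (B,nl_idx)→740, (B,hash)→760, (B,nl)→1220 …(+1); best=320 via (C,hash)
  {BD}: card=300; try (D,nl_idx)→840, (B,hash)→1220, (B,nl_idx)→2050, (D,merge)→2730, (B,merge)→2920, (D,hash)→4120 …(+2); best=840 via (D,nl_idx)
  {AC}: card=600; try (C,hash)→440, (A,nl_idx)→760, (A,merge)→1100, (C,merge)→1200, (A,hash)→1720, (A,nl)→2420 …(+1); best=440 via (C,hash)
  {ABC}: card=18000; try (B,hash)→1760, (A,hash)→2600, (B,merge)→7460, (A,merge)→7880, (B,nl_idx)→22040, (A,nl_idx)→22520 …(+2); best=1760 via (B,hash)
  {BCD}: card=3000; try (C,hash)→1340, (C,merge)→3960, (D,hash)→4920, (C,nl)→6840, (D,nl_idx)→8120, (D,merge)→9170 …(+1); best=1340 via (C,hash)
  {ABCD}: card=90000; try (A,hash)→6020, (D,hash)→23760, (A,merge)→41300, (A,nl_idx)→112340, (D,nl_idx)→235760, (D,merge)→292010 …(+2); best=6020 via (A,hash)

6020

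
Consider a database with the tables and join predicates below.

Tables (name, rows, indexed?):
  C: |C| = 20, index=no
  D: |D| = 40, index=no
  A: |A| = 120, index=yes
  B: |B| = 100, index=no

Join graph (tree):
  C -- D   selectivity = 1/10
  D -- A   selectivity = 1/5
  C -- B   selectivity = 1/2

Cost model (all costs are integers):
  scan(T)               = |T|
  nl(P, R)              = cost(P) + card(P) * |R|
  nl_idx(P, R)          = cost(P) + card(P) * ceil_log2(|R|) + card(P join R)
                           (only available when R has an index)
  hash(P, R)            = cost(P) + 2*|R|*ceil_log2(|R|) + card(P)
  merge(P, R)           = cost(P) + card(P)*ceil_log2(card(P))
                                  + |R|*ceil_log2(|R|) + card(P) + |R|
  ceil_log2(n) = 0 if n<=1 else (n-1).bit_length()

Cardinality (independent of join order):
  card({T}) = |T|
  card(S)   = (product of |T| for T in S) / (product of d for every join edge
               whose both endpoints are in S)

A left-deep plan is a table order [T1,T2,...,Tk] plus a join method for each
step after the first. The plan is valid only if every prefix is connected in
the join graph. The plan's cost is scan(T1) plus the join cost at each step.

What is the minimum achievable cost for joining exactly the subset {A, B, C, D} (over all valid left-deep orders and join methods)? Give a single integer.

5200

Selinger DP over subsets of {A,B,C,D}:
  {C}: scan cost=20, card=20
  {D}: scan cost=40, card=40
  {A}: scan cost=120, card=120
  {B}: scan cost=100, card=100
  {CD}: card=80; try (C,hash)→280, (D,merge)→420, (C,merge)→440, (D,hash)→520, (D,nl)→820, (C,nl)→840; best=280 via (C,hash)
  {BC}: card=1000; try (C,hash)→400, (B,merge)→940, (C,merge)→1020, (B,hash)→1440, (B,nl)→2020, (C,nl)→2100; best=400 via (C,hash)
  {AD}: card=960; try (D,hash)→720, (A,merge)→1280, (A,nl_idx)→1280, (D,merge)→1360, (A,hash)→1760, (A,nl)→4840 …(+1); best=720 via (D,hash)
  {ACD}: card=1920; try (C,hash)→1880, (A,merge)→1880, (A,hash)→2040, (A,nl_idx)→2760, (A,nl)→9880, (C,merge)→11400 …(+1); best=1880 via (C,hash)
  {BCD}: card=4000; try (B,merge)→1720, (B,hash)→1760, (D,hash)→1880, (B,nl)→8280, (D,merge)→11680, (D,nl)→40400; best=1720 via (B,merge)
  {ABCD}: card=96000; try (B,hash)→5200, (A,hash)→7400, (B,merge)→25720, (A,merge)→54680, (A,nl_idx)→125720, (B,nl)→193880 …(+1); best=5200 via (B,hash)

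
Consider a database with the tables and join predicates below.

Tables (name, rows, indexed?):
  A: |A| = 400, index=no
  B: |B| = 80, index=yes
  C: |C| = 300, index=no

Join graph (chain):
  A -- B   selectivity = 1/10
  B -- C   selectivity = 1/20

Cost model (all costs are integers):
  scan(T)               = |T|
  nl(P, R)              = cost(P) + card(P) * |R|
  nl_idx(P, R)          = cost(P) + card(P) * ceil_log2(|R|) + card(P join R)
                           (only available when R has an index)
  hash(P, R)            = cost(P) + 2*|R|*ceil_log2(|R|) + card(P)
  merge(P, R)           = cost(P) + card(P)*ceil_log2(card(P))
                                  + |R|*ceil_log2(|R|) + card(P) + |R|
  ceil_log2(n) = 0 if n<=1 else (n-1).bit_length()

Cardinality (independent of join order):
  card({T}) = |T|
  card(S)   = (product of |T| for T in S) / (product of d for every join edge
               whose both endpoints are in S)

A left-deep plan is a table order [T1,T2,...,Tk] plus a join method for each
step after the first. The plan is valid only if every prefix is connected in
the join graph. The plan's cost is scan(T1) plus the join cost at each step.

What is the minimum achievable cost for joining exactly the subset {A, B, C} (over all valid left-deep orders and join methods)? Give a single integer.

Selinger DP over subsets of {A,B,C}:
  {A}: scan cost=400, card=400
  {B}: scan cost=80, card=80
  {C}: scan cost=300, card=300
  {AB}: card=3200; try (B,hash)→1920, (A,merge)→4720, (B,merge)→5040, (B,nl_idx)→6400, (A,hash)→7360, (A,nl)→32080 …(+1); best=1920 via (B,hash)
  {BC}: card=1200; try (B,hash)→1720, (B,nl_idx)→3600, (C,merge)→3720, (B,merge)→3940, (C,hash)→5560, (C,nl)→24080 …(+1); best=1720 via (B,hash)
  {ABC}: card=48000; try (A,hash)→10120, (C,hash)→10520, (A,merge)→20120, (C,merge)→46520, (A,nl)→481720, (C,nl)→961920; best=10120 via (A,hash)

10120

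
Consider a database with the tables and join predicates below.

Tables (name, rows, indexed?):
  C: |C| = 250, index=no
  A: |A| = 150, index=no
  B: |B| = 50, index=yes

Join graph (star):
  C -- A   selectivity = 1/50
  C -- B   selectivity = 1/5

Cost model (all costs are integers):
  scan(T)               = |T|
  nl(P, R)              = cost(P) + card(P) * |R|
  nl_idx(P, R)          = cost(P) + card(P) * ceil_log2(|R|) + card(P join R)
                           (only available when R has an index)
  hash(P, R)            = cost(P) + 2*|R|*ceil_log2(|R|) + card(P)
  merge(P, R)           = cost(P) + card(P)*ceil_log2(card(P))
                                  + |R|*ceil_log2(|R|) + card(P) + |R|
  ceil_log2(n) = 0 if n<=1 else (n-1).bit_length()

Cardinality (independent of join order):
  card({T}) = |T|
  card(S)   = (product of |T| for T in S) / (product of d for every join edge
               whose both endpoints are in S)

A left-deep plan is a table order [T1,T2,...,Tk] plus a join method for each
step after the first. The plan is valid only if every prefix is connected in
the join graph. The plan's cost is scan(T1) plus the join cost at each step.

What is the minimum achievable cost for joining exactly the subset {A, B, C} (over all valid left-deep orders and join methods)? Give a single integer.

Selinger DP over subsets of {A,B,C}:
  {C}: scan cost=250, card=250
  {A}: scan cost=150, card=150
  {B}: scan cost=50, card=50
  {AC}: card=750; try (A,hash)→2900, (C,merge)→3750, (A,merge)→3850, (C,hash)→4300, (C,nl)→37650, (A,nl)→37750; best=2900 via (A,hash)
  {BC}: card=2500; try (B,hash)→1100, (C,merge)→2650, (B,merge)→2850, (C,hash)→4100, (B,nl_idx)→4250, (C,nl)→12550 …(+1); best=1100 via (B,hash)
  {ABC}: card=7500; try (B,hash)→4250, (A,hash)→6000, (B,merge)→11500, (B,nl_idx)→14900, (A,merge)→34950, (B,nl)→40400 …(+1); best=4250 via (B,hash)

4250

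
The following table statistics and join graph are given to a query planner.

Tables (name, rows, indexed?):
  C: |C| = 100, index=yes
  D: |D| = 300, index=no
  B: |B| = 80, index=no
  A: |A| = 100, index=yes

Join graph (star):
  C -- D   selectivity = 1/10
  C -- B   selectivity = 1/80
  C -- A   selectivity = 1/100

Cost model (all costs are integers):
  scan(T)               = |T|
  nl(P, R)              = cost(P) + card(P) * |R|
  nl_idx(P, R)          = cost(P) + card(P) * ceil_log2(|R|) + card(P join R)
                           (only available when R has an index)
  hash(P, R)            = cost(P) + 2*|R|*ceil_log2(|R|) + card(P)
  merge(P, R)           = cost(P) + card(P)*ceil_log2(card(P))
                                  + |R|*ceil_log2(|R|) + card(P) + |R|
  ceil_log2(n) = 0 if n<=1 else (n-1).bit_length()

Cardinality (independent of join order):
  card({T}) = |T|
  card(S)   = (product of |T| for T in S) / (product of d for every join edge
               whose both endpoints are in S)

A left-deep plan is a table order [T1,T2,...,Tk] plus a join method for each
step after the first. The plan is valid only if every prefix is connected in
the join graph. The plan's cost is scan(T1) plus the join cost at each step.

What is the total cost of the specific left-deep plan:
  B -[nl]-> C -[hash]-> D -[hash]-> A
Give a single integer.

step 1: scan B: cost=80, card=80
step 2: join C via nl
    card(P join C) = 80*100/(80) = 100
    cost = 80 + 80*100 = 8080
step 3: join D via hash
    card(P join D) = 100*300/(10) = 3000
    cost = 8080 + 2*300*9 + 100 = 13580
step 4: join A via hash
    card(P join A) = 3000*100/(100) = 3000
    cost = 13580 + 2*100*7 + 3000 = 17980

17980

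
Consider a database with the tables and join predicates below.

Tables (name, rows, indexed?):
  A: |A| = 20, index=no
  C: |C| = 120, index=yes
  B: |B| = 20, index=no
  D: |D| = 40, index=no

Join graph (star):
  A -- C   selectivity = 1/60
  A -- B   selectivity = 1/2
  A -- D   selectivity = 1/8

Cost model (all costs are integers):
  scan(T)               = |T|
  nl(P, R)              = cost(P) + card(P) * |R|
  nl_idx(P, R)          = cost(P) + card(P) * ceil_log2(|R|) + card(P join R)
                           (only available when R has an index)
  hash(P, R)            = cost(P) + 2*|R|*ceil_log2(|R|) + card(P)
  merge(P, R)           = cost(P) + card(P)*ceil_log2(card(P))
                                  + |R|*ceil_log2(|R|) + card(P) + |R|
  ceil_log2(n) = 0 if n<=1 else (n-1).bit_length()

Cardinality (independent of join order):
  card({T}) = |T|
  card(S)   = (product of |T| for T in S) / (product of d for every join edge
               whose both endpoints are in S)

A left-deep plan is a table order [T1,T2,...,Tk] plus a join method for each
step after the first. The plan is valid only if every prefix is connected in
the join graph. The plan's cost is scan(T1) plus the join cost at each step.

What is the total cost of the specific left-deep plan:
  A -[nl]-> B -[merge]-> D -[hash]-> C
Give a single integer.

step 1: scan A: cost=20, card=20
step 2: join B via nl
    card(P join B) = 20*20/(2) = 200
    cost = 20 + 20*20 = 420
step 3: join D via merge
    card(P join D) = 200*40/(8) = 1000
    cost = 420 + 200*8 + 40*6 + 200 + 40 = 2500
step 4: join C via hash
    card(P join C) = 1000*120/(60) = 2000
    cost = 2500 + 2*120*7 + 1000 = 5180

5180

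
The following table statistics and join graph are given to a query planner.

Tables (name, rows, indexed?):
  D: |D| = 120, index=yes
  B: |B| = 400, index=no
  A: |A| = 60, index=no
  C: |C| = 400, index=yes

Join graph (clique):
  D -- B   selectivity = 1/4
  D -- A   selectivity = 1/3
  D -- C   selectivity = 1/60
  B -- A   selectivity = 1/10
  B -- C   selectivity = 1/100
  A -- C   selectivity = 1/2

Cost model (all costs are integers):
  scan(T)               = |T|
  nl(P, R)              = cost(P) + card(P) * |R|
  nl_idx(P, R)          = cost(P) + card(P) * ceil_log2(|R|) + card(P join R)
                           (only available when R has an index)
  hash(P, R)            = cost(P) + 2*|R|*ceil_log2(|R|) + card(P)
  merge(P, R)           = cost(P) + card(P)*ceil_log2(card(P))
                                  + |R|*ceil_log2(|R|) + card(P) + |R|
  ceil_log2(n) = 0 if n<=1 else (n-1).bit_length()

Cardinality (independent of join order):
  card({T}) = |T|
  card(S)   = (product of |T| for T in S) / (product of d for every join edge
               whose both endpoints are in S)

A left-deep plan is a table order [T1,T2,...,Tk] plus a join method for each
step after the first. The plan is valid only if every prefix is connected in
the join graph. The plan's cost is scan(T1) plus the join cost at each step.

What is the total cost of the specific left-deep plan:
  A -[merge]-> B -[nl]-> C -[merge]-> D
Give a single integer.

step 1: scan A: cost=60, card=60
step 2: join B via merge
    card(P join B) = 60*400/(10) = 2400
    cost = 60 + 60*6 + 400*9 + 60 + 400 = 4480
step 3: join C via nl
    card(P join C) = 2400*400/(100*2) = 4800
    cost = 4480 + 2400*400 = 964480
step 4: join D via merge
    card(P join D) = 4800*120/(4*3*60) = 800
    cost = 964480 + 4800*13 + 120*7 + 4800 + 120 = 1032640

1032640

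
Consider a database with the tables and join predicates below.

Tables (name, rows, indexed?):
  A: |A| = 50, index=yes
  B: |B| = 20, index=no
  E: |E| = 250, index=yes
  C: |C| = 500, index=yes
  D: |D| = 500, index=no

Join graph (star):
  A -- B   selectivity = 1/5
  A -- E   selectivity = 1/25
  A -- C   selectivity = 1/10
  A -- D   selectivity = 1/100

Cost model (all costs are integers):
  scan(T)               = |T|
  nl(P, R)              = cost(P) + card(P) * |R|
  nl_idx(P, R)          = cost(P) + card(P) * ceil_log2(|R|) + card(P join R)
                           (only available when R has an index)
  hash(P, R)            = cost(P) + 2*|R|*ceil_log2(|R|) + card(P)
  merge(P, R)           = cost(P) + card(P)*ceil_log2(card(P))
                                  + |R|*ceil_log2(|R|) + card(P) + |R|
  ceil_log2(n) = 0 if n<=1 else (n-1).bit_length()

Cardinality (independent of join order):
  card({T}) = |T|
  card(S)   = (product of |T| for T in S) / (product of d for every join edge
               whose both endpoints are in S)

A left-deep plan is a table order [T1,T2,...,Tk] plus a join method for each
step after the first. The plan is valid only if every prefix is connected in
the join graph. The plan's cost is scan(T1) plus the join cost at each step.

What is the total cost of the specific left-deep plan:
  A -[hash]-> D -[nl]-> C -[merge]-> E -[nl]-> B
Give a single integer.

2823850

step 1: scan A: cost=50, card=50
step 2: join D via hash
    card(P join D) = 50*500/(100) = 250
    cost = 50 + 2*500*9 + 50 = 9100
step 3: join C via nl
    card(P join C) = 250*500/(10) = 12500
    cost = 9100 + 250*500 = 134100
step 4: join E via merge
    card(P join E) = 12500*250/(25) = 125000
    cost = 134100 + 12500*14 + 250*8 + 12500 + 250 = 323850
step 5: join B via nl
    card(P join B) = 125000*20/(5) = 500000
    cost = 323850 + 125000*20 = 2823850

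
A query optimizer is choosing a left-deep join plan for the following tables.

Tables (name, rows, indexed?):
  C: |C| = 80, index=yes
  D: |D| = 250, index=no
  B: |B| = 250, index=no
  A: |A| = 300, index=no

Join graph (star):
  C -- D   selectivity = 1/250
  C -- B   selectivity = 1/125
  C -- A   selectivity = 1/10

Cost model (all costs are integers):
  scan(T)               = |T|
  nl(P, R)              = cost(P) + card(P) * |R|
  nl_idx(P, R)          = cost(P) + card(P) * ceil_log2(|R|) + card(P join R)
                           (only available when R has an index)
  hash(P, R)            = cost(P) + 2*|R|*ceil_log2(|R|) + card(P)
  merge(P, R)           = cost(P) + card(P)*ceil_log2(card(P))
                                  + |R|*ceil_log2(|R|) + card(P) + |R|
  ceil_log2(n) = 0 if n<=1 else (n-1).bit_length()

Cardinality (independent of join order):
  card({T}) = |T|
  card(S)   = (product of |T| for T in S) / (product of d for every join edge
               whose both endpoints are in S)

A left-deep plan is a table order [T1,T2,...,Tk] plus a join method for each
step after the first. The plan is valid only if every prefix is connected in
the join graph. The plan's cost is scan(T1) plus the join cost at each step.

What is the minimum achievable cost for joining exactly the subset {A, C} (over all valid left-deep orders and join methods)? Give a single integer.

1720

Selinger DP over subsets of {A,C}:
  {C}: scan cost=80, card=80
  {A}: scan cost=300, card=300
  {AC}: card=2400; try (C,hash)→1720, (A,merge)→3720, (C,merge)→3940, (C,nl_idx)→4800, (A,hash)→5560, (A,nl)→24080 …(+1); best=1720 via (C,hash)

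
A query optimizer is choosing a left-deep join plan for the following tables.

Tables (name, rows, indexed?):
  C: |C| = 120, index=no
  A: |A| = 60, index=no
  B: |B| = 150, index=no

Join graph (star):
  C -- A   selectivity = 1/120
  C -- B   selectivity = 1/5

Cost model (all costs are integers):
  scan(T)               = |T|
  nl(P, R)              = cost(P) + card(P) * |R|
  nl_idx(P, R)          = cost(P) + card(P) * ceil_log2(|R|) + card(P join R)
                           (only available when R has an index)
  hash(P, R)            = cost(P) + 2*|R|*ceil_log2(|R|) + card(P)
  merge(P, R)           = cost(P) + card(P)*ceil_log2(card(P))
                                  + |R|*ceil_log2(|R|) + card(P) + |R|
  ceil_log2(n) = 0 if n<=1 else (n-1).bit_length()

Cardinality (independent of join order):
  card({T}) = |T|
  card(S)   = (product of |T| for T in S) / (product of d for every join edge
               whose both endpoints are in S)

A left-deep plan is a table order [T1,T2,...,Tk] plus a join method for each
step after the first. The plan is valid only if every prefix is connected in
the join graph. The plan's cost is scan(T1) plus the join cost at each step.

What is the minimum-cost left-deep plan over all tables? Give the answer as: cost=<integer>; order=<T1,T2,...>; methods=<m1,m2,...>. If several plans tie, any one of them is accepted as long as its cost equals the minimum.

cost=2730; order=C,A,B; methods=hash,merge

Selinger DP (subsets sized 1..n):
  {C}: scan cost=120, card=120
  {A}: scan cost=60, card=60
  {B}: scan cost=150, card=150
  {AC}: card=60; try (A,hash)→960, (C,merge)→1440, (A,merge)→1500, (C,hash)→1800, (C,nl)→7260, (A,nl)→7320; best=960 via (A,hash)
  {BC}: card=3600; try (C,hash)→1980, (B,merge)→2430, (C,merge)→2460, (B,hash)→2640, (B,nl)→18120, (C,nl)→18150; best=1980 via (C,hash)
  {ABC}: card=1800; try (B,merge)→2730, (B,hash)→3420, (A,hash)→6300, (B,nl)→9960, (A,merge)→49200, (A,nl)→217980; best=2730 via (B,merge)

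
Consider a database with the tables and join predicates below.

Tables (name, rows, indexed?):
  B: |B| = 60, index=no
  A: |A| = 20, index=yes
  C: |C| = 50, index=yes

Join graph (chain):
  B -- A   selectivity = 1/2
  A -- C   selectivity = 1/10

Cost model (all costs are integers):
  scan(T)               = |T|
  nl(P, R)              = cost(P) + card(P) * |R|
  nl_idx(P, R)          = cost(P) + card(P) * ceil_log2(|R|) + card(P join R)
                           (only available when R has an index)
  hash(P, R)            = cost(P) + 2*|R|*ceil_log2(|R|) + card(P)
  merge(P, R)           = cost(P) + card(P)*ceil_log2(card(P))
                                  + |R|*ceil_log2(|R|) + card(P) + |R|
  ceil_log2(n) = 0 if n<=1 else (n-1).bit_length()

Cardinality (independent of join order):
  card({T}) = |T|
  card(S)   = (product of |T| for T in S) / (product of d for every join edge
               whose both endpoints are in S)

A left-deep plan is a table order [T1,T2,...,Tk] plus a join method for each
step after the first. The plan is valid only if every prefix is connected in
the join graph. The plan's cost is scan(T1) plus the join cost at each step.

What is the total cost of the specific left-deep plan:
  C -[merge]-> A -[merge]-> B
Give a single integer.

1740

step 1: scan C: cost=50, card=50
step 2: join A via merge
    card(P join A) = 50*20/(10) = 100
    cost = 50 + 50*6 + 20*5 + 50 + 20 = 520
step 3: join B via merge
    card(P join B) = 100*60/(2) = 3000
    cost = 520 + 100*7 + 60*6 + 100 + 60 = 1740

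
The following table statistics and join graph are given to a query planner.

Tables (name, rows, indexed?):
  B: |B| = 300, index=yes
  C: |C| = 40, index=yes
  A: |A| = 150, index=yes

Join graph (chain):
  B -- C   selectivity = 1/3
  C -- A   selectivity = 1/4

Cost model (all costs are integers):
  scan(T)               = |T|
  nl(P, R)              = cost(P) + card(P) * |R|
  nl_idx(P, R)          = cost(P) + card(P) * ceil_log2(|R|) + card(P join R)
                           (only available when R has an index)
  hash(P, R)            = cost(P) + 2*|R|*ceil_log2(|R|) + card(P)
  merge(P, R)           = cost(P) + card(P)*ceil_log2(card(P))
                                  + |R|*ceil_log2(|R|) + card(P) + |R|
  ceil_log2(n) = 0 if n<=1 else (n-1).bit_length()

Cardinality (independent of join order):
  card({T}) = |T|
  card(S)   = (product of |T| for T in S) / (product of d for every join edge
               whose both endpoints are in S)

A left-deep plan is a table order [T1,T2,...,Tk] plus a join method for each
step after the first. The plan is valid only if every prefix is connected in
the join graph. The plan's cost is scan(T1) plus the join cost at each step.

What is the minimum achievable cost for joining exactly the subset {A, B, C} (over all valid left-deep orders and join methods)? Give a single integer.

Selinger DP over subsets of {A,B,C}:
  {B}: scan cost=300, card=300
  {C}: scan cost=40, card=40
  {A}: scan cost=150, card=150
  {BC}: card=4000; try (C,hash)→1080, (B,merge)→3320, (C,merge)→3580, (B,nl_idx)→4400, (B,hash)→5480, (C,nl_idx)→6100 …(+2); best=1080 via (C,hash)
  {AC}: card=1500; try (C,hash)→780, (A,merge)→1670, (C,merge)→1780, (A,nl_idx)→1860, (A,hash)→2480, (C,nl_idx)→2550 …(+2); best=780 via (C,hash)
  {ABC}: card=150000; try (A,hash)→7480, (B,hash)→7680, (B,merge)→21780, (A,merge)→54430, (B,nl_idx)→164280, (A,nl_idx)→183080 …(+2); best=7480 via (A,hash)

7480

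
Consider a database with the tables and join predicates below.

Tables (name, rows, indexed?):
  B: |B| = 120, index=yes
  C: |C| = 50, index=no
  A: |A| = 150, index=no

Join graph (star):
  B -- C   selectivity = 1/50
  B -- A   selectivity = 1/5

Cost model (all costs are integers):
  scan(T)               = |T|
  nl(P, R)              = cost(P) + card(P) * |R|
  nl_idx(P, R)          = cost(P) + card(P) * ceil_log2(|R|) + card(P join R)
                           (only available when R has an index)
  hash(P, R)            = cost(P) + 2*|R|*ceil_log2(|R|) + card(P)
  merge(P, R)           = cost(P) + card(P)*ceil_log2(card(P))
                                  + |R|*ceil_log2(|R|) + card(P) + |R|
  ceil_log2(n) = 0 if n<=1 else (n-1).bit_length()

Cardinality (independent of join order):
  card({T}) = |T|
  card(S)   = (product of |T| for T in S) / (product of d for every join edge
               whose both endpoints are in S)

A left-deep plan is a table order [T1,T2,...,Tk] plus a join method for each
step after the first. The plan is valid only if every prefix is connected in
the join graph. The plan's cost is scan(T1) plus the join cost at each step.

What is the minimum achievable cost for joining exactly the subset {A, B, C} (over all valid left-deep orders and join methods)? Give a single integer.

2830

Selinger DP over subsets of {A,B,C}:
  {B}: scan cost=120, card=120
  {C}: scan cost=50, card=50
  {A}: scan cost=150, card=150
  {BC}: card=120; try (B,nl_idx)→520, (C,hash)→840, (B,merge)→1360, (C,merge)→1430, (B,hash)→1780, (B,nl)→6050 …(+1); best=520 via (B,nl_idx)
  {AB}: card=3600; try (B,hash)→1980, (A,merge)→2430, (B,merge)→2460, (A,hash)→2640, (B,nl_idx)→4800, (A,nl)→18120 …(+1); best=1980 via (B,hash)
  {ABC}: card=3600; try (A,merge)→2830, (A,hash)→3040, (C,hash)→6180, (A,nl)→18520, (C,merge)→49130, (C,nl)→181980; best=2830 via (A,merge)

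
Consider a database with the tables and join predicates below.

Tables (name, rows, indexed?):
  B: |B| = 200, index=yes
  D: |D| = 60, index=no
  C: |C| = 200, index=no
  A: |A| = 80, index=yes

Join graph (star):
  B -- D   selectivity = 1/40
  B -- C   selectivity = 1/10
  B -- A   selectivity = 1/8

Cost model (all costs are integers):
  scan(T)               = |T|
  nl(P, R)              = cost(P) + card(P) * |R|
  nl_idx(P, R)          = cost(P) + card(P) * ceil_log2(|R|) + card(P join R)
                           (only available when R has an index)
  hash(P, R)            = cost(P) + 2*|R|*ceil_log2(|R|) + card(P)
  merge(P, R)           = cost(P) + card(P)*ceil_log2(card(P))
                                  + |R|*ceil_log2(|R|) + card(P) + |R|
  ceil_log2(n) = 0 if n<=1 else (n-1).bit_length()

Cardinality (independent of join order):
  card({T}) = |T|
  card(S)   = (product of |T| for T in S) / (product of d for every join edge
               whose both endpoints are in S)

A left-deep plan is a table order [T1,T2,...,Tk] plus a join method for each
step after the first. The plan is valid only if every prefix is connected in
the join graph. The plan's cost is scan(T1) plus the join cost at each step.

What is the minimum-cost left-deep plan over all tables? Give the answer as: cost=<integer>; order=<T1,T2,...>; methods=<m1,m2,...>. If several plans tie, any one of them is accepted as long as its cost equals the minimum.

Selinger DP (subsets sized 1..n):
  {B}: scan cost=200, card=200
  {D}: scan cost=60, card=60
  {C}: scan cost=200, card=200
  {A}: scan cost=80, card=80
  {BD}: card=300; try (B,nl_idx)→840, (D,hash)→1120, (B,merge)→2280, (D,merge)→2420, (B,hash)→3320, (B,nl)→12060 …(+1); best=840 via (B,nl_idx)
  {BC}: card=4000; try (C,hash)→3600, (B,hash)→3600, (C,merge)→3800, (B,merge)→3800, (B,nl_idx)→5800, (C,nl)→40200 …(+1); best=3600 via (C,hash)
  {AB}: card=2000; try (A,hash)→1520, (B,merge)→2520, (A,merge)→2640, (B,nl_idx)→2720, (B,hash)→3360, (A,nl_idx)→3600 …(+2); best=1520 via (A,hash)
  {BCD}: card=6000; try (C,hash)→4340, (C,merge)→5640, (D,hash)→8320, (D,merge)→56020, (C,nl)→60840, (D,nl)→243600; best=4340 via (C,hash)
  {ABD}: card=3000; try (A,hash)→2260, (D,hash)→4240, (A,merge)→4480, (A,nl_idx)→5940, (A,nl)→24840, (D,merge)→25940 …(+1); best=2260 via (A,hash)
  {ABC}: card=40000; try (C,hash)→6720, (A,hash)→8720, (C,merge)→27320, (A,merge)→56240, (A,nl_idx)→71600, (A,nl)→323600 …(+1); best=6720 via (C,hash)
  {ABCD}: card=60000; try (C,hash)→8460, (A,hash)→11460, (C,merge)→43060, (D,hash)→47440, (A,merge)→88980, (A,nl_idx)→106340 …(+4); best=8460 via (C,hash)

cost=8460; order=D,B,A,C; methods=nl_idx,hash,hash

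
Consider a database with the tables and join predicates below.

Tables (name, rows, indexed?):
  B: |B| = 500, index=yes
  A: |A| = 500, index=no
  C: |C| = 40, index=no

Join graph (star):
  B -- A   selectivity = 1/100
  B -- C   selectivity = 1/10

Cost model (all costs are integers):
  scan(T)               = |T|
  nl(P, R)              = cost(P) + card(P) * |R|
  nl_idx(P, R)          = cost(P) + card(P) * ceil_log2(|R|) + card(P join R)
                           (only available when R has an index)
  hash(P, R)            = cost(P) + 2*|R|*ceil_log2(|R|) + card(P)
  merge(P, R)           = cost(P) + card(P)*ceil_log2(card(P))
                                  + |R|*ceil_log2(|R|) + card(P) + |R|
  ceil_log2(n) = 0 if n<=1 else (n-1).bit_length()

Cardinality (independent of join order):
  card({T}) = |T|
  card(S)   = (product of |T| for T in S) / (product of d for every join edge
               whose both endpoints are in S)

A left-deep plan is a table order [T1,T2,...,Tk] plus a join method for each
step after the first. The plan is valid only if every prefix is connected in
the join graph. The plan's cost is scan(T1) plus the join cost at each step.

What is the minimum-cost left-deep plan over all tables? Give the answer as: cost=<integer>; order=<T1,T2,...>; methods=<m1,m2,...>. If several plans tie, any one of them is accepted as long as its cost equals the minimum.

Selinger DP (subsets sized 1..n):
  {B}: scan cost=500, card=500
  {A}: scan cost=500, card=500
  {C}: scan cost=40, card=40
  {AB}: card=2500; try (B,nl_idx)→7500, (B,hash)→10000, (A,hash)→10000, (B,merge)→10500, (A,merge)→10500, (B,nl)→250500 …(+1); best=7500 via (B,nl_idx)
  {BC}: card=2000; try (C,hash)→1480, (B,nl_idx)→2400, (B,merge)→5320, (C,merge)→5780, (B,hash)→9080, (B,nl)→20040 …(+1); best=1480 via (C,hash)
  {ABC}: card=10000; try (C,hash)→10480, (A,hash)→12480, (A,merge)→30480, (C,merge)→40280, (C,nl)→107500, (A,nl)→1001480; best=10480 via (C,hash)

cost=10480; order=A,B,C; methods=nl_idx,hash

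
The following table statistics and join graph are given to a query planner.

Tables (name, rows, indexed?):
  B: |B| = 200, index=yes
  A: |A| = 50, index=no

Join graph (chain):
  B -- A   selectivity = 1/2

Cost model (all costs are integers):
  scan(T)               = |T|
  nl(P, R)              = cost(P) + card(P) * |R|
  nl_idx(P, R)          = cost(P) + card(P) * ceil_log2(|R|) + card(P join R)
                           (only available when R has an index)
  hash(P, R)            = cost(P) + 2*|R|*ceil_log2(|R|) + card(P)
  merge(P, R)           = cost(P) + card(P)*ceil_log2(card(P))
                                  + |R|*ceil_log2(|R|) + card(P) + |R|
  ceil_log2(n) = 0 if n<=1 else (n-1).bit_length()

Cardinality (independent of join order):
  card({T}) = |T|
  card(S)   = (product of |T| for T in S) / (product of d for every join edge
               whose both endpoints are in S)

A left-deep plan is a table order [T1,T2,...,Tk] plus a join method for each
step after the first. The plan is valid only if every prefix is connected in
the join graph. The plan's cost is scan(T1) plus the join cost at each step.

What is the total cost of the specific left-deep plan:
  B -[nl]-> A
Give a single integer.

10200

step 1: scan B: cost=200, card=200
step 2: join A via nl
    card(P join A) = 200*50/(2) = 5000
    cost = 200 + 200*50 = 10200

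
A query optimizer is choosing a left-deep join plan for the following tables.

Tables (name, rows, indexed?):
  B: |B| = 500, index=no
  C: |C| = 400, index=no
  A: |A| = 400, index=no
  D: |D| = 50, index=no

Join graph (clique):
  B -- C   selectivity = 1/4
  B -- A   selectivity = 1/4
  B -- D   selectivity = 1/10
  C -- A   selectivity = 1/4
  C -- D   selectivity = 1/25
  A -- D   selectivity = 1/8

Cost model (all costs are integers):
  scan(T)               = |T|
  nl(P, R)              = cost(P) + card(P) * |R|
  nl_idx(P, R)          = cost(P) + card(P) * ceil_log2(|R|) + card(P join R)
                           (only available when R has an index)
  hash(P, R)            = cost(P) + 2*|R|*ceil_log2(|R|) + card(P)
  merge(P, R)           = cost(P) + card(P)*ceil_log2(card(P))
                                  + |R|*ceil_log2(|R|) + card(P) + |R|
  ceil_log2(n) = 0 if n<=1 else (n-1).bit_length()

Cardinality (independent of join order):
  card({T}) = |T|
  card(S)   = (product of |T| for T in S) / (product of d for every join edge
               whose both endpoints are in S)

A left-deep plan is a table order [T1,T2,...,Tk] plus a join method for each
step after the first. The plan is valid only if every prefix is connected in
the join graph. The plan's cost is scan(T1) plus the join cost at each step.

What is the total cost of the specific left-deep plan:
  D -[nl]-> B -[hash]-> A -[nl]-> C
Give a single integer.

step 1: scan D: cost=50, card=50
step 2: join B via nl
    card(P join B) = 50*500/(10) = 2500
    cost = 50 + 50*500 = 25050
step 3: join A via hash
    card(P join A) = 2500*400/(4*8) = 31250
    cost = 25050 + 2*400*9 + 2500 = 34750
step 4: join C via nl
    card(P join C) = 31250*400/(4*4*25) = 31250
    cost = 34750 + 31250*400 = 12534750

12534750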